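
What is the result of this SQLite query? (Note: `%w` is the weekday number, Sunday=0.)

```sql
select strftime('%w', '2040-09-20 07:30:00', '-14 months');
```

First apply '-14 months': 2040-09-20 07:30:00 → 2039-07-20 07:30:00.
2039-07-20 is a Wednesday; with Sunday=0 that is 3.

3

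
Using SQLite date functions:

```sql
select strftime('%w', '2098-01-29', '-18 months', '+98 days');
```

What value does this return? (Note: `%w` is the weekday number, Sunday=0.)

First apply '-18 months', '+98 days': 2098-01-29 → 2096-11-04.
2096-11-04 is a Sunday; with Sunday=0 that is 0.

0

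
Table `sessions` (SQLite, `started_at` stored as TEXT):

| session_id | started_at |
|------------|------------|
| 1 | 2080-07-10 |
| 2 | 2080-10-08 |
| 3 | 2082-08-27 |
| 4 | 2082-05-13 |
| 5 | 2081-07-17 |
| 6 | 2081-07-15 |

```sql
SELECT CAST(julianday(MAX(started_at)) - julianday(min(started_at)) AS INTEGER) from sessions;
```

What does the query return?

778

MIN = 2080-07-10, MAX = 2082-08-27.
21 days remain in July 2080 after the 10th (31 − 10).
Full months from August 2080 through July 2082 contribute their day counts.
Then 27 days into August 2082.
Total: 21 + 31 + 30 + 31 + 30 + 31 + 31 + 28 + 31 + 30 + 31 + 30 + 31 + 31 + 30 + 31 + 30 + 31 + 31 + 28 + 31 + 30 + 31 + 30 + 31 + 27 = 778.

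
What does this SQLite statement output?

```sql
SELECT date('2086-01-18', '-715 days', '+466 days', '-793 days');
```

2083-03-13

Applying '-715 days' to 2086-01-18: counting 715 days back gives 2084-02-03.
Applying '+466 days' to 2084-02-03: counting 466 days forward gives 2085-05-14.
Applying '-793 days' to 2085-05-14: counting 793 days back gives 2083-03-13.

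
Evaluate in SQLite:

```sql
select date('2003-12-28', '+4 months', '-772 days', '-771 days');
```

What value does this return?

2000-02-06

Adding +4 months to 2003-12-28 gives 2004-04-28.
Applying '-772 days' to 2004-04-28: counting 772 days back gives 2002-03-18.
Applying '-771 days' to 2002-03-18: counting 771 days back gives 2000-02-06.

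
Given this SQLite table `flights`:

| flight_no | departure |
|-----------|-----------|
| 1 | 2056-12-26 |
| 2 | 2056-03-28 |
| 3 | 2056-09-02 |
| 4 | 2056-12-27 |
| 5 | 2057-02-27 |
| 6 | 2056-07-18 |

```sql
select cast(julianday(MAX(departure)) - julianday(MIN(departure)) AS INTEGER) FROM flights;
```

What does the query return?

MIN = 2056-03-28, MAX = 2057-02-27.
3 days remain in March 2056 after the 28th (31 − 28).
Full months from April 2056 through January 2057 contribute their day counts.
Then 27 days into February 2057.
Total: 3 + 30 + 31 + 30 + 31 + 31 + 30 + 31 + 30 + 31 + 31 + 27 = 336.

336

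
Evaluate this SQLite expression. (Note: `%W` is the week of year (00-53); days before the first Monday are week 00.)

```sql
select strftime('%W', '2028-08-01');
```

2028-08-01 is a Tuesday. SQLite's %W counts Mondays since the year started; the result is 31.

31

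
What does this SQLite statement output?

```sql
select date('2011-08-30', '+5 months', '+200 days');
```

2012-08-17

Adding +5 months to 2011-08-30 gives 2012-01-30.
Applying '+200 days' to 2012-01-30: counting 200 days forward gives 2012-08-17.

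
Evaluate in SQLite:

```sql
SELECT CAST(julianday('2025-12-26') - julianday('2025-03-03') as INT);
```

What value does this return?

298

28 days remain in March 2025 after the 3rd (31 − 3).
Full months from April 2025 through November 2025 contribute their day counts.
Then 26 days into December 2025.
Total: 28 + 30 + 31 + 30 + 31 + 31 + 30 + 31 + 30 + 26 = 298.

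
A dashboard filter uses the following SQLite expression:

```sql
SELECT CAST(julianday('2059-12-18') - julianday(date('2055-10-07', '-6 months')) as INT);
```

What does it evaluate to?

1716

Adding -6 months to 2055-10-07 gives 2055-04-07.
23 days remain in April 2055 after the 7th (30 − 7).
Full months from May 2055 through November 2059 contribute their day counts.
Then 18 days into December 2059.
Total: 23 + 31 + 30 + 31 + 31 + 30 + 31 + 30 + 31 + 31 + 29 + 31 + 30 + 31 + 30 + 31 + 31 + 30 + 31 + 30 + 31 + 31 + 28 + 31 + 30 + 31 + 30 + 31 + 31 + 30 + 31 + 30 + 31 + 31 + 28 + 31 + 30 + 31 + 30 + 31 + 31 + 30 + 31 + 30 + 31 + 31 + 28 + 31 + 30 + 31 + 30 + 31 + 31 + 30 + 31 + 30 + 18 = 1716.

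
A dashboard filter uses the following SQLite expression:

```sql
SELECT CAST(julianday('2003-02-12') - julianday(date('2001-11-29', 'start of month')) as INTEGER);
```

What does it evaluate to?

468

`start of month` rewinds 2001-11-29 to 2001-11-01.
29 days remain in November 2001 after the 1st (30 − 1).
Full months from December 2001 through January 2003 contribute their day counts.
Then 12 days into February 2003.
Total: 29 + 31 + 31 + 28 + 31 + 30 + 31 + 30 + 31 + 31 + 30 + 31 + 30 + 31 + 31 + 12 = 468.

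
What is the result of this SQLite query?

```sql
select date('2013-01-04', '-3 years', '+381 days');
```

Adding -3 years to 2013-01-04 gives 2010-01-04.
Applying '+381 days' to 2010-01-04: counting 381 days forward gives 2011-01-20.

2011-01-20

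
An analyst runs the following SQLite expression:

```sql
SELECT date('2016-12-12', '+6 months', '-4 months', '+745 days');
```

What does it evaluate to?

Adding +6 months to 2016-12-12 gives 2017-06-12.
Adding -4 months to 2017-06-12 gives 2017-02-12.
Applying '+745 days' to 2017-02-12: counting 745 days forward gives 2019-02-27.

2019-02-27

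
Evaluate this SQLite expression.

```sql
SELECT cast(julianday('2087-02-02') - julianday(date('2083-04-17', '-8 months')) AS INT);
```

Adding -8 months to 2083-04-17 gives 2082-08-17.
14 days remain in August 2082 after the 17th (31 − 17).
Full months from September 2082 through January 2087 contribute their day counts.
Then 2 days into February 2087.
Total: 14 + 30 + 31 + 30 + 31 + 31 + 28 + 31 + 30 + 31 + 30 + 31 + 31 + 30 + 31 + 30 + 31 + 31 + 29 + 31 + 30 + 31 + 30 + 31 + 31 + 30 + 31 + 30 + 31 + 31 + 28 + 31 + 30 + 31 + 30 + 31 + 31 + 30 + 31 + 30 + 31 + 31 + 28 + 31 + 30 + 31 + 30 + 31 + 31 + 30 + 31 + 30 + 31 + 31 + 2 = 1630.

1630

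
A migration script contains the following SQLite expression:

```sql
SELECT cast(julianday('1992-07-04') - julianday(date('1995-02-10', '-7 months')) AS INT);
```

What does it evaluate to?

Adding -7 months to 1995-02-10 gives 1994-07-10.
27 days remain in July 1992 after the 4th (31 − 4).
Full months from August 1992 through June 1994 contribute their day counts.
Then 10 days into July 1994.
Total: 27 + 31 + 30 + 31 + 30 + 31 + 31 + 28 + 31 + 30 + 31 + 30 + 31 + 31 + 30 + 31 + 30 + 31 + 31 + 28 + 31 + 30 + 31 + 30 + 10 = 736.
The subtraction is earlier − later, so the result is −736 → -736.

-736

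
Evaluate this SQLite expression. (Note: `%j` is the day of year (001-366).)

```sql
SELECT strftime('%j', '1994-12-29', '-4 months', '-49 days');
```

192

First apply '-4 months', '-49 days': 1994-12-29 → 1994-07-11.
Day-of-year for 1994-07-11: days since 1994-01-01 inclusive = 192, zero-padded to 192.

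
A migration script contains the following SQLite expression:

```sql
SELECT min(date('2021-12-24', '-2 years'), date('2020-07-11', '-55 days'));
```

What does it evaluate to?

date('2021-12-24', '-2 years') → 2019-12-24.
date('2020-07-11', '-55 days') → 2020-05-17.
Earlier of the two is 2019-12-24.

2019-12-24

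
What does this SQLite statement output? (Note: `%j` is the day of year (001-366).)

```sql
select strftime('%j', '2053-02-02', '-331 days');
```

First apply '-331 days': 2053-02-02 → 2052-03-08.
Day-of-year for 2052-03-08: days since 2052-01-01 inclusive = 68, zero-padded to 068.

068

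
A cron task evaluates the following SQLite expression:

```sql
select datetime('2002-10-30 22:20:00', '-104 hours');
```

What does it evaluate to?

2002-10-26 14:20:00

-104 hours from 2002-10-30 22:20:00 is 2002-10-26 14:20:00 (crosses midnight).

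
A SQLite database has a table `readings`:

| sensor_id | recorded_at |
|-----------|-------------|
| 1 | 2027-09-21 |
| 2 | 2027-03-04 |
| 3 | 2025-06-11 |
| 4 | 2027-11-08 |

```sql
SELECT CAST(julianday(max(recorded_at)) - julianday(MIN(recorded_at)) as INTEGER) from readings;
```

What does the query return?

MIN = 2025-06-11, MAX = 2027-11-08.
19 days remain in June 2025 after the 11th (30 − 11).
Full months from July 2025 through October 2027 contribute their day counts.
Then 8 days into November 2027.
Total: 19 + 31 + 31 + 30 + 31 + 30 + 31 + 31 + 28 + 31 + 30 + 31 + 30 + 31 + 31 + 30 + 31 + 30 + 31 + 31 + 28 + 31 + 30 + 31 + 30 + 31 + 31 + 30 + 31 + 8 = 880.

880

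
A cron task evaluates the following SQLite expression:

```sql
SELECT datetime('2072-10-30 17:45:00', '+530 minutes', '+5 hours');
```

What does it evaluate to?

2072-10-31 07:35:00

530 minutes = 8h 50m; +530 minutes from 2072-10-30 17:45:00 is 2072-10-31 02:35:00 (crosses midnight).
+5 hours from 2072-10-31 02:35:00 is 2072-10-31 07:35:00.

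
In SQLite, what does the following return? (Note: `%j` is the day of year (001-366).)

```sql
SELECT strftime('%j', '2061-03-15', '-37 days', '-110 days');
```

First apply '-37 days', '-110 days': 2061-03-15 → 2060-10-19.
Day-of-year for 2060-10-19: days since 2060-01-01 inclusive = 293, zero-padded to 293.

293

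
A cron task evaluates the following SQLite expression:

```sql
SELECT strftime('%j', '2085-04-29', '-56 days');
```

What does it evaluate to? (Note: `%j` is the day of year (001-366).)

First apply '-56 days': 2085-04-29 → 2085-03-04.
Day-of-year for 2085-03-04: days since 2085-01-01 inclusive = 63, zero-padded to 063.

063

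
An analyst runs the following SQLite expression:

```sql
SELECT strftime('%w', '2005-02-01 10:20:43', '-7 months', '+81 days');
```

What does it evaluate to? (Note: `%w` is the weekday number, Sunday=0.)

1

First apply '-7 months', '+81 days': 2005-02-01 10:20:43 → 2004-09-20 10:20:43.
2004-09-20 is a Monday; with Sunday=0 that is 1.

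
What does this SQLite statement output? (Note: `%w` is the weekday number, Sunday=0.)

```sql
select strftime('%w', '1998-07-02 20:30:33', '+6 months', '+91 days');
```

First apply '+6 months', '+91 days': 1998-07-02 20:30:33 → 1999-04-03 20:30:33.
1999-04-03 is a Saturday; with Sunday=0 that is 6.

6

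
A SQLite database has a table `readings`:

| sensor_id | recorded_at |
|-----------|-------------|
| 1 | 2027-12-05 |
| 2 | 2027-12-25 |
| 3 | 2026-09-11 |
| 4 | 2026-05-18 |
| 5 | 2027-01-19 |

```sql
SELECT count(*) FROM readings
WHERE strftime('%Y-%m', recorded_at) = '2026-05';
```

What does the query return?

Rows with year-month 2026-05: 2026-05-18 → 1.

1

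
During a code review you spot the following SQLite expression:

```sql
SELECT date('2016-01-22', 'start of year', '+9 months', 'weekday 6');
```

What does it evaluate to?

2016-10-01

`start of year` rewinds 2016-01-22 to 2016-01-01.
Adding +9 months to 2016-01-01 gives 2016-10-01.
`weekday 6` advances to the next Saturday; 2016-10-01 is already a Saturday, so it stays at 2016-10-01.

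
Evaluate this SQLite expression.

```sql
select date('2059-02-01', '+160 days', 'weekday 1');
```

2059-07-14

Applying '+160 days' to 2059-02-01: counting 160 days forward gives 2059-07-11.
`weekday 1` advances to the next Monday; 2059-07-11 is a Friday, so it moves forward to 2059-07-14.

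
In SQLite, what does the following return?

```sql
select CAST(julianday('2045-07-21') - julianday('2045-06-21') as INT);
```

9 days remain in June 2045 after the 21st (30 − 21).
Then 21 days into July 2045.
Total: 9 + 21 = 30.

30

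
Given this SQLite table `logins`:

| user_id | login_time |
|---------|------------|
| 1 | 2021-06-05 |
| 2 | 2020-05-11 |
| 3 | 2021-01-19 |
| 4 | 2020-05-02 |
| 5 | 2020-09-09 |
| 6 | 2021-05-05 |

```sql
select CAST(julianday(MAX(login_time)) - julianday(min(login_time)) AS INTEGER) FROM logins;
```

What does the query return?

MIN = 2020-05-02, MAX = 2021-06-05.
29 days remain in May 2020 after the 2nd (31 − 2).
Full months from June 2020 through May 2021 contribute their day counts.
Then 5 days into June 2021.
Total: 29 + 30 + 31 + 31 + 30 + 31 + 30 + 31 + 31 + 28 + 31 + 30 + 31 + 5 = 399.

399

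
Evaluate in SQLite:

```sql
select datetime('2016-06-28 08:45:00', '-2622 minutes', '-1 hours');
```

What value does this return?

2016-06-26 12:03:00

2622 minutes = 43h 42m; -2622 minutes from 2016-06-28 08:45:00 is 2016-06-26 13:03:00 (crosses midnight).
-1 hours from 2016-06-26 13:03:00 is 2016-06-26 12:03:00.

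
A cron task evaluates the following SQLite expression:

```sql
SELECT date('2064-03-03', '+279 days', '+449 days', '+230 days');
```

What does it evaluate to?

Applying '+279 days' to 2064-03-03: counting 279 days forward gives 2064-12-07.
Applying '+449 days' to 2064-12-07: counting 449 days forward gives 2066-03-01.
Applying '+230 days' to 2066-03-01: counting 230 days forward gives 2066-10-17.

2066-10-17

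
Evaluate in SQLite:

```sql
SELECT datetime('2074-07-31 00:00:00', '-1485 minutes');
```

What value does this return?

1485 minutes = 24h 45m; -1485 minutes from 2074-07-31 00:00:00 is 2074-07-29 23:15:00 (crosses midnight).

2074-07-29 23:15:00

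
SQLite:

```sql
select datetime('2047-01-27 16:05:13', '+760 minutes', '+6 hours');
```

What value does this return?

760 minutes = 12h 40m; +760 minutes from 2047-01-27 16:05:13 is 2047-01-28 04:45:13 (crosses midnight).
+6 hours from 2047-01-28 04:45:13 is 2047-01-28 10:45:13.

2047-01-28 10:45:13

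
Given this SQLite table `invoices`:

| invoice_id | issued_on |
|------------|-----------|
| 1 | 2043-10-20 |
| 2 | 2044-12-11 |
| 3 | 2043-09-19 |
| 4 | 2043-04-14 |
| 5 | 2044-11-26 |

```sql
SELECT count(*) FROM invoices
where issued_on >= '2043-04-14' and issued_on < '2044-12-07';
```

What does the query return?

Rows in [2043-04-14, 2044-12-07): 2043-10-20, 2043-09-19, 2043-04-14, 2044-11-26 → 4 rows.

4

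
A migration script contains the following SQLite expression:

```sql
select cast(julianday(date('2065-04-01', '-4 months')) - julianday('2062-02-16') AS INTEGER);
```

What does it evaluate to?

1019

Adding -4 months to 2065-04-01 gives 2064-12-01.
12 days remain in February 2062 after the 16th (28 − 16).
Full months from March 2062 through November 2064 contribute their day counts.
Then 1 day into December 2064.
Total: 12 + 31 + 30 + 31 + 30 + 31 + 31 + 30 + 31 + 30 + 31 + 31 + 28 + 31 + 30 + 31 + 30 + 31 + 31 + 30 + 31 + 30 + 31 + 31 + 29 + 31 + 30 + 31 + 30 + 31 + 31 + 30 + 31 + 30 + 1 = 1019.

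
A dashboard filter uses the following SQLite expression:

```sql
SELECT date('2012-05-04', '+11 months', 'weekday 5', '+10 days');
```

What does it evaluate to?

2013-04-15

Adding +11 months to 2012-05-04 gives 2013-04-04.
`weekday 5` advances to the next Friday; 2013-04-04 is a Thursday, so it moves forward to 2013-04-05.
Advancing 10 more days within April lands on 2013-04-15.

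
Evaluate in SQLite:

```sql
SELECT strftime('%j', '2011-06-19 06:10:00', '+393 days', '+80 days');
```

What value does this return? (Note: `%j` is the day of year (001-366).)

278

First apply '+393 days', '+80 days': 2011-06-19 06:10:00 → 2012-10-04 06:10:00.
Day-of-year for 2012-10-04: days since 2012-01-01 inclusive = 278, zero-padded to 278.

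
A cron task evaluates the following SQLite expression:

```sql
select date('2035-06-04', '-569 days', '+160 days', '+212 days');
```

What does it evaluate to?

Applying '-569 days' to 2035-06-04: counting 569 days back gives 2033-11-12.
Applying '+160 days' to 2033-11-12: counting 160 days forward gives 2034-04-21.
Applying '+212 days' to 2034-04-21: counting 212 days forward gives 2034-11-19.

2034-11-19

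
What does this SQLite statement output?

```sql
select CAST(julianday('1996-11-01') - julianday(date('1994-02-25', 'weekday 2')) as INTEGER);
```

976

`weekday 2` advances to the next Tuesday; 1994-02-25 is a Friday, so it moves forward to 1994-03-01.
30 days remain in March 1994 after the 1st (31 − 1).
Full months from April 1994 through October 1996 contribute their day counts.
Then 1 day into November 1996.
Total: 30 + 30 + 31 + 30 + 31 + 31 + 30 + 31 + 30 + 31 + 31 + 28 + 31 + 30 + 31 + 30 + 31 + 31 + 30 + 31 + 30 + 31 + 31 + 29 + 31 + 30 + 31 + 30 + 31 + 31 + 30 + 31 + 1 = 976.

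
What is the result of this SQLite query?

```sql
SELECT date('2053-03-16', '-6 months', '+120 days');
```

2053-01-14

Adding -6 months to 2053-03-16 gives 2052-09-16.
Applying '+120 days' to 2052-09-16: counting 120 days forward gives 2053-01-14.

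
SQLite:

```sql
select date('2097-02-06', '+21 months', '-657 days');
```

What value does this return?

Adding +21 months to 2097-02-06 gives 2098-11-06.
Applying '-657 days' to 2098-11-06: counting 657 days back gives 2097-01-18.

2097-01-18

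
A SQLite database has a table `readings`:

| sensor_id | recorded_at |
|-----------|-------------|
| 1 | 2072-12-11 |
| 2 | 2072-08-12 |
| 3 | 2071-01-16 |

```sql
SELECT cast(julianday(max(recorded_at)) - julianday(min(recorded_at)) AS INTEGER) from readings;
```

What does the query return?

695

MIN = 2071-01-16, MAX = 2072-12-11.
15 days remain in January 2071 after the 16th (31 − 16).
Full months from February 2071 through November 2072 contribute their day counts.
Then 11 days into December 2072.
Total: 15 + 28 + 31 + 30 + 31 + 30 + 31 + 31 + 30 + 31 + 30 + 31 + 31 + 29 + 31 + 30 + 31 + 30 + 31 + 31 + 30 + 31 + 30 + 11 = 695.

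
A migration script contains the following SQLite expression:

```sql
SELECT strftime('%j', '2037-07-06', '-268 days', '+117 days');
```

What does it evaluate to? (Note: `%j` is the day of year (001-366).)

First apply '-268 days', '+117 days': 2037-07-06 → 2037-02-05.
Day-of-year for 2037-02-05: days since 2037-01-01 inclusive = 36, zero-padded to 036.

036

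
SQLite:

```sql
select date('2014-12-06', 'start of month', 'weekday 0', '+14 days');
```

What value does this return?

2014-12-21

`start of month` rewinds 2014-12-06 to 2014-12-01.
`weekday 0` advances to the next Sunday; 2014-12-01 is a Monday, so it moves forward to 2014-12-07.
Advancing 14 more days within December lands on 2014-12-21.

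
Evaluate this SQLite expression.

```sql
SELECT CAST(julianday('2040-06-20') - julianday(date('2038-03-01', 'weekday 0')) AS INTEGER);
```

836

`weekday 0` advances to the next Sunday; 2038-03-01 is a Monday, so it moves forward to 2038-03-07.
24 days remain in March 2038 after the 7th (31 − 7).
Full months from April 2038 through May 2040 contribute their day counts.
Then 20 days into June 2040.
Total: 24 + 30 + 31 + 30 + 31 + 31 + 30 + 31 + 30 + 31 + 31 + 28 + 31 + 30 + 31 + 30 + 31 + 31 + 30 + 31 + 30 + 31 + 31 + 29 + 31 + 30 + 31 + 20 = 836.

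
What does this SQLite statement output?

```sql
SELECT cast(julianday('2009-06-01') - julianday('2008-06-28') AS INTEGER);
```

338

2 days remain in June 2008 after the 28th (30 − 28).
Full months from July 2008 through May 2009 contribute their day counts.
Then 1 day into June 2009.
Total: 2 + 31 + 31 + 30 + 31 + 30 + 31 + 31 + 28 + 31 + 30 + 31 + 1 = 338.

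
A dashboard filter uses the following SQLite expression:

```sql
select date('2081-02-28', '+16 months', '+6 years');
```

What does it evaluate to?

Adding +16 months to 2081-02-28 gives 2082-06-28.
Adding +6 years to 2082-06-28 gives 2088-06-28.

2088-06-28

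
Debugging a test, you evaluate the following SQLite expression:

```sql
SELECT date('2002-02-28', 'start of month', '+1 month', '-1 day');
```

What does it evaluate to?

`start of month` rewinds 2002-02-28 to 2002-02-01.
Adding +1 month to 2002-02-01 gives 2002-03-01.
Going back 1 day from 2002-03-01 reaches 2002-02-28 (last day of February, 28 days).

2002-02-28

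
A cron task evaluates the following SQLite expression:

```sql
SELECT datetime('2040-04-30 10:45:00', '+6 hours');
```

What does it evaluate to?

+6 hours from 2040-04-30 10:45:00 is 2040-04-30 16:45:00.

2040-04-30 16:45:00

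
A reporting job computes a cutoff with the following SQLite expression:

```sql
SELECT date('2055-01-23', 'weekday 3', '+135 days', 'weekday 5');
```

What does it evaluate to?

`weekday 3` advances to the next Wednesday; 2055-01-23 is a Saturday, so it moves forward to 2055-01-27.
Applying '+135 days' to 2055-01-27: counting 135 days forward gives 2055-06-11.
`weekday 5` advances to the next Friday; 2055-06-11 is already a Friday, so it stays at 2055-06-11.

2055-06-11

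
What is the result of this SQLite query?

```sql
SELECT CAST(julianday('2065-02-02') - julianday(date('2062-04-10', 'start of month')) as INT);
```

1038

`start of month` rewinds 2062-04-10 to 2062-04-01.
29 days remain in April 2062 after the 1st (30 − 1).
Full months from May 2062 through January 2065 contribute their day counts.
Then 2 days into February 2065.
Total: 29 + 31 + 30 + 31 + 31 + 30 + 31 + 30 + 31 + 31 + 28 + 31 + 30 + 31 + 30 + 31 + 31 + 30 + 31 + 30 + 31 + 31 + 29 + 31 + 30 + 31 + 30 + 31 + 31 + 30 + 31 + 30 + 31 + 31 + 2 = 1038.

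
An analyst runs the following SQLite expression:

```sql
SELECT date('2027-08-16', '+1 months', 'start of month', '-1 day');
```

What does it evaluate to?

2027-08-31

Adding +1 month to 2027-08-16 gives 2027-09-16.
`start of month` rewinds 2027-09-16 to 2027-09-01.
Going back 1 day from 2027-09-01 reaches 2027-08-31 (last day of August, 31 days).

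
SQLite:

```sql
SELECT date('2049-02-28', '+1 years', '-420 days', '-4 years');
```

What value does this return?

Adding +1 year to 2049-02-28 gives 2050-02-28.
Applying '-420 days' to 2050-02-28: counting 420 days back gives 2049-01-04.
Adding -4 years to 2049-01-04 gives 2045-01-04.

2045-01-04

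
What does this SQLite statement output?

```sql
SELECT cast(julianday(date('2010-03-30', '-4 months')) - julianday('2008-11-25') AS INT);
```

370

Adding -4 months to 2010-03-30 gives 2009-11-30.
5 days remain in November 2008 after the 25th (30 − 25).
Full months from December 2008 through October 2009 contribute their day counts.
Then 30 days into November 2009.
Total: 5 + 31 + 31 + 28 + 31 + 30 + 31 + 30 + 31 + 31 + 30 + 31 + 30 = 370.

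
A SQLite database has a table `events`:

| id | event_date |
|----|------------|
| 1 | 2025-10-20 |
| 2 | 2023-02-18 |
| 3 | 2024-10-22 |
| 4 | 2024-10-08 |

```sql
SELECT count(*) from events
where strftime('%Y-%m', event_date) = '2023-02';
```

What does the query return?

1

Rows with year-month 2023-02: 2023-02-18 → 1.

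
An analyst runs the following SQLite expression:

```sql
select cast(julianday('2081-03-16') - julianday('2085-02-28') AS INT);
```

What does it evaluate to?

15 days remain in March 2081 after the 16th (31 − 16).
Full months from April 2081 through January 2085 contribute their day counts.
Then 28 days into February 2085.
Total: 15 + 30 + 31 + 30 + 31 + 31 + 30 + 31 + 30 + 31 + 31 + 28 + 31 + 30 + 31 + 30 + 31 + 31 + 30 + 31 + 30 + 31 + 31 + 28 + 31 + 30 + 31 + 30 + 31 + 31 + 30 + 31 + 30 + 31 + 31 + 29 + 31 + 30 + 31 + 30 + 31 + 31 + 30 + 31 + 30 + 31 + 31 + 28 = 1445.
The subtraction is earlier − later, so the result is −1445 → -1445.

-1445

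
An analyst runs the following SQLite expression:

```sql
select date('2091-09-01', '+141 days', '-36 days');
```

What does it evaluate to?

2091-12-15

Applying '+141 days' to 2091-09-01: counting 141 days forward gives 2092-01-20.
Going back 20 days from 2092-01-20 reaches 2091-12-31 (last day of December, 31 days).
Going back 16 days within December lands on 2091-12-15.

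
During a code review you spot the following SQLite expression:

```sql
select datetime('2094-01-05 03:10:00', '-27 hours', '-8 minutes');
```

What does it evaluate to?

2094-01-04 00:02:00

-27 hours from 2094-01-05 03:10:00 is 2094-01-04 00:10:00 (crosses midnight).
-8 minutes from 2094-01-04 00:10:00 is 2094-01-04 00:02:00.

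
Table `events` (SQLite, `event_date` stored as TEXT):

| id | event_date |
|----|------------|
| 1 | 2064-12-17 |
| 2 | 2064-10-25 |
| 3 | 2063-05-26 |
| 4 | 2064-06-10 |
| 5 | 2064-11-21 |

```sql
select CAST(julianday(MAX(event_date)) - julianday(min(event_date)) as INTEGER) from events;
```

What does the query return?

MIN = 2063-05-26, MAX = 2064-12-17.
5 days remain in May 2063 after the 26th (31 − 26).
Full months from June 2063 through November 2064 contribute their day counts.
Then 17 days into December 2064.
Total: 5 + 30 + 31 + 31 + 30 + 31 + 30 + 31 + 31 + 29 + 31 + 30 + 31 + 30 + 31 + 31 + 30 + 31 + 30 + 17 = 571.

571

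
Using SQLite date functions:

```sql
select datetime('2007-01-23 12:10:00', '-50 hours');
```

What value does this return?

2007-01-21 10:10:00

-50 hours from 2007-01-23 12:10:00 is 2007-01-21 10:10:00 (crosses midnight).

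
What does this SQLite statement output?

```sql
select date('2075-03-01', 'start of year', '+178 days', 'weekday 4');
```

2075-07-04

`start of year` rewinds 2075-03-01 to 2075-01-01.
Applying '+178 days' to 2075-01-01: counting 178 days forward gives 2075-06-28.
`weekday 4` advances to the next Thursday; 2075-06-28 is a Friday, so it moves forward to 2075-07-04.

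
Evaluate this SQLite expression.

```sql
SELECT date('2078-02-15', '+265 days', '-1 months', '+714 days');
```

2080-09-20

Applying '+265 days' to 2078-02-15: counting 265 days forward gives 2078-11-07.
Adding -1 month to 2078-11-07 gives 2078-10-07.
Applying '+714 days' to 2078-10-07: counting 714 days forward gives 2080-09-20.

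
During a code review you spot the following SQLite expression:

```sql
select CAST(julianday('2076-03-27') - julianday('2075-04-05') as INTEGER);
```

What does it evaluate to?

357

25 days remain in April 2075 after the 5th (30 − 5).
Full months from May 2075 through February 2076 contribute their day counts.
Then 27 days into March 2076.
Total: 25 + 31 + 30 + 31 + 31 + 30 + 31 + 30 + 31 + 31 + 29 + 27 = 357.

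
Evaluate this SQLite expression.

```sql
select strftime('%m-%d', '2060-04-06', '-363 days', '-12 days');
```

03-28

First apply '-363 days', '-12 days': 2060-04-06 → 2059-03-28.
`%m-%d` extracts the month-day: 03-28.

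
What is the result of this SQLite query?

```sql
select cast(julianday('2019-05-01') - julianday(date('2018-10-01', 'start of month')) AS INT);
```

212

`start of month` rewinds 2018-10-01 to 2018-10-01.
30 days remain in October 2018 after the 1st (31 − 1).
Full months from November 2018 through April 2019 contribute their day counts.
Then 1 day into May 2019.
Total: 30 + 30 + 31 + 31 + 28 + 31 + 30 + 1 = 212.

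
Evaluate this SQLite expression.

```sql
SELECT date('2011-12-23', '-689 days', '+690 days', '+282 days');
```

2012-10-01

Applying '-689 days' to 2011-12-23: counting 689 days back gives 2010-02-02.
Applying '+690 days' to 2010-02-02: counting 690 days forward gives 2011-12-24.
Applying '+282 days' to 2011-12-24: counting 282 days forward gives 2012-10-01.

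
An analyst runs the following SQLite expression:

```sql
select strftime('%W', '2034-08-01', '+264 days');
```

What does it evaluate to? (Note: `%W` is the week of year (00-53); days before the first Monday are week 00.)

First apply '+264 days': 2034-08-01 → 2035-04-22.
2035-04-22 is a Sunday. SQLite's %W counts Mondays since the year started; the result is 16.

16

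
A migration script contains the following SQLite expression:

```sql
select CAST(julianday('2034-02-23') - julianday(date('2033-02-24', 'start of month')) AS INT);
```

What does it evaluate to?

387

`start of month` rewinds 2033-02-24 to 2033-02-01.
27 days remain in February 2033 after the 1st (28 − 1).
Full months from March 2033 through January 2034 contribute their day counts.
Then 23 days into February 2034.
Total: 27 + 31 + 30 + 31 + 30 + 31 + 31 + 30 + 31 + 30 + 31 + 31 + 23 = 387.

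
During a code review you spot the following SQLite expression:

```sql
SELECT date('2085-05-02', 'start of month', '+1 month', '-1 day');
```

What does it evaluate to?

2085-05-31

`start of month` rewinds 2085-05-02 to 2085-05-01.
Adding +1 month to 2085-05-01 gives 2085-06-01.
Going back 1 day from 2085-06-01 reaches 2085-05-31 (last day of May, 31 days).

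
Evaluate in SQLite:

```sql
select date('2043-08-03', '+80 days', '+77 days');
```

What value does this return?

Applying '+80 days' to 2043-08-03: counting 80 days forward gives 2043-10-22.
Applying '+77 days' to 2043-10-22: counting 77 days forward gives 2044-01-07.

2044-01-07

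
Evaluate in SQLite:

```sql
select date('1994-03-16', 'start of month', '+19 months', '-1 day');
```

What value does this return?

`start of month` rewinds 1994-03-16 to 1994-03-01.
Adding +19 months to 1994-03-01 gives 1995-10-01.
Going back 1 day from 1995-10-01 reaches 1995-09-30 (last day of September, 30 days).

1995-09-30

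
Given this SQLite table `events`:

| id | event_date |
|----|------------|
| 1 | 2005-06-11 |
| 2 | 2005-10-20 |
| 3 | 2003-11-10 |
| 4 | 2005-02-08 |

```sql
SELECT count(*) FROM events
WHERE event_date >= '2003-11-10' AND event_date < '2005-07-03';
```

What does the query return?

3

Rows in [2003-11-10, 2005-07-03): 2005-06-11, 2003-11-10, 2005-02-08 → 3 rows.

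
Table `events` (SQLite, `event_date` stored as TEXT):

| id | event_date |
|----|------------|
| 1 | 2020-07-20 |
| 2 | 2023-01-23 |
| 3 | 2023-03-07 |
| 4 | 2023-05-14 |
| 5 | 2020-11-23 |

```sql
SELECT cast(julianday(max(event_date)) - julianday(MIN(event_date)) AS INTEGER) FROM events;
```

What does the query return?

1028

MIN = 2020-07-20, MAX = 2023-05-14.
11 days remain in July 2020 after the 20th (31 − 20).
Full months from August 2020 through April 2023 contribute their day counts.
Then 14 days into May 2023.
Total: 11 + 31 + 30 + 31 + 30 + 31 + 31 + 28 + 31 + 30 + 31 + 30 + 31 + 31 + 30 + 31 + 30 + 31 + 31 + 28 + 31 + 30 + 31 + 30 + 31 + 31 + 30 + 31 + 30 + 31 + 31 + 28 + 31 + 30 + 14 = 1028.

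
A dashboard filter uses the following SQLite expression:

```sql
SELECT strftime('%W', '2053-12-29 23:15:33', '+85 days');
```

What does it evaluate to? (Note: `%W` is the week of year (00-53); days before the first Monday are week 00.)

First apply '+85 days': 2053-12-29 23:15:33 → 2054-03-24 23:15:33.
2054-03-24 is a Tuesday. SQLite's %W counts Mondays since the year started; the result is 12.

12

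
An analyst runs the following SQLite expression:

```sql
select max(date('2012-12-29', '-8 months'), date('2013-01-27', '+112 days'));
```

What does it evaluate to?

date('2012-12-29', '-8 months') → 2012-04-29.
date('2013-01-27', '+112 days') → 2013-05-19.
Later of the two is 2013-05-19.

2013-05-19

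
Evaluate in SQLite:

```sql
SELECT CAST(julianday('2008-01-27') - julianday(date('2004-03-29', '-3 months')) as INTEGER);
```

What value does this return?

Adding -3 months to 2004-03-29 gives 2003-12-29.
2 days remain in December 2003 after the 29th (31 − 29).
Full months from January 2004 through December 2007 contribute their day counts.
Then 27 days into January 2008.
Total: 2 + 31 + 29 + 31 + 30 + 31 + 30 + 31 + 31 + 30 + 31 + 30 + 31 + 31 + 28 + 31 + 30 + 31 + 30 + 31 + 31 + 30 + 31 + 30 + 31 + 31 + 28 + 31 + 30 + 31 + 30 + 31 + 31 + 30 + 31 + 30 + 31 + 31 + 28 + 31 + 30 + 31 + 30 + 31 + 31 + 30 + 31 + 30 + 31 + 27 = 1490.

1490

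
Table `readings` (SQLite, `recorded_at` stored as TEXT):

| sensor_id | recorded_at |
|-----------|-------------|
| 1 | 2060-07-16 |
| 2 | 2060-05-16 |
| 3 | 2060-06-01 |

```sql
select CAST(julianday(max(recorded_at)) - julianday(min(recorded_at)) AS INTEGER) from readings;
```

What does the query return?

MIN = 2060-05-16, MAX = 2060-07-16.
15 days remain in May 2060 after the 16th (31 − 16).
June 2060: 30 days.
Then 16 days into July 2060.
Total: 15 + 30 + 16 = 61.

61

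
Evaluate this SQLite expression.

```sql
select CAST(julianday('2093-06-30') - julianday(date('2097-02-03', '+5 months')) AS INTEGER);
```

-1464

Adding +5 months to 2097-02-03 gives 2097-07-03.
0 days remain in June 2093 after the 30th (30 − 30).
Full months from July 2093 through June 2097 contribute their day counts.
Then 3 days into July 2097.
Total: 0 + 31 + 31 + 30 + 31 + 30 + 31 + 31 + 28 + 31 + 30 + 31 + 30 + 31 + 31 + 30 + 31 + 30 + 31 + 31 + 28 + 31 + 30 + 31 + 30 + 31 + 31 + 30 + 31 + 30 + 31 + 31 + 29 + 31 + 30 + 31 + 30 + 31 + 31 + 30 + 31 + 30 + 31 + 31 + 28 + 31 + 30 + 31 + 30 + 3 = 1464.
The subtraction is earlier − later, so the result is −1464 → -1464.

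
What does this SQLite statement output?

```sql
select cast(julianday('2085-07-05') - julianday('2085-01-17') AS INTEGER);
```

14 days remain in January 2085 after the 17th (31 − 17).
February 2085: 28 days.
March 2085: 31 days.
April 2085: 30 days.
May 2085: 31 days.
June 2085: 30 days.
Then 5 days into July 2085.
Total: 14 + 28 + 31 + 30 + 31 + 30 + 5 = 169.

169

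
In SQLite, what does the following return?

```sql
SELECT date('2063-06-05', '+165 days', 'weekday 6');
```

2063-11-17

Applying '+165 days' to 2063-06-05: counting 165 days forward gives 2063-11-17.
`weekday 6` advances to the next Saturday; 2063-11-17 is already a Saturday, so it stays at 2063-11-17.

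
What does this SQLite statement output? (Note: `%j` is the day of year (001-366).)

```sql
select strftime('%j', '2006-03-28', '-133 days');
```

First apply '-133 days': 2006-03-28 → 2005-11-15.
Day-of-year for 2005-11-15: days since 2005-01-01 inclusive = 319, zero-padded to 319.

319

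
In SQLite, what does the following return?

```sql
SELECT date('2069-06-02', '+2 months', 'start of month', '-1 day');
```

Adding +2 months to 2069-06-02 gives 2069-08-02.
`start of month` rewinds 2069-08-02 to 2069-08-01.
Going back 1 day from 2069-08-01 reaches 2069-07-31 (last day of July, 31 days).

2069-07-31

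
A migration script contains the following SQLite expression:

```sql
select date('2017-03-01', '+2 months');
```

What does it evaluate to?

2017-05-01

Adding +2 months to 2017-03-01 gives 2017-05-01.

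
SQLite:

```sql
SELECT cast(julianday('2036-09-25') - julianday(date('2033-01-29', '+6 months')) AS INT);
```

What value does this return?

Adding +6 months to 2033-01-29 gives 2033-07-29.
2 days remain in July 2033 after the 29th (31 − 29).
Full months from August 2033 through August 2036 contribute their day counts.
Then 25 days into September 2036.
Total: 2 + 31 + 30 + 31 + 30 + 31 + 31 + 28 + 31 + 30 + 31 + 30 + 31 + 31 + 30 + 31 + 30 + 31 + 31 + 28 + 31 + 30 + 31 + 30 + 31 + 31 + 30 + 31 + 30 + 31 + 31 + 29 + 31 + 30 + 31 + 30 + 31 + 31 + 25 = 1154.

1154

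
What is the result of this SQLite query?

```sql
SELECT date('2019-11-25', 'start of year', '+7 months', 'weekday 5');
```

`start of year` rewinds 2019-11-25 to 2019-01-01.
Adding +7 months to 2019-01-01 gives 2019-08-01.
`weekday 5` advances to the next Friday; 2019-08-01 is a Thursday, so it moves forward to 2019-08-02.

2019-08-02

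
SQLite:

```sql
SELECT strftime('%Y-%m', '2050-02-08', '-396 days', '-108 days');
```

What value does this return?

First apply '-396 days', '-108 days': 2050-02-08 → 2048-09-22.
`%Y-%m` extracts the year-month: 2048-09.

2048-09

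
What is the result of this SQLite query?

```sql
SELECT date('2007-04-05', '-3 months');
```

2007-01-05

Adding -3 months to 2007-04-05 gives 2007-01-05.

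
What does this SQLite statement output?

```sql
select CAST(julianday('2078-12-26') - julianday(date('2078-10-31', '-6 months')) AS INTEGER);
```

239

Adding -6 months to 2078-10-31 targets 2078-04-31. April 2078 has only 30 days, so SQLite normalizes the 1-day overflow forward to 2078-05-01.
30 days remain in May 2078 after the 1st (31 − 1).
Full months from June 2078 through November 2078 contribute their day counts.
Then 26 days into December 2078.
Total: 30 + 30 + 31 + 31 + 30 + 31 + 30 + 26 = 239.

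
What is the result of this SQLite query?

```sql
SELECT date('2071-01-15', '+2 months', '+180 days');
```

2071-09-11

Adding +2 months to 2071-01-15 gives 2071-03-15.
Applying '+180 days' to 2071-03-15: counting 180 days forward gives 2071-09-11.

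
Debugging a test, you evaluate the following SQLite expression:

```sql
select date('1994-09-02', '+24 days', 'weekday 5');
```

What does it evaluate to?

1994-09-30

Advancing 24 more days within September lands on 1994-09-26.
`weekday 5` advances to the next Friday; 1994-09-26 is a Monday, so it moves forward to 1994-09-30.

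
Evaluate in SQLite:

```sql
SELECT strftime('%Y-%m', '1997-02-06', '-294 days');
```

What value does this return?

First apply '-294 days': 1997-02-06 → 1996-04-18.
`%Y-%m` extracts the year-month: 1996-04.

1996-04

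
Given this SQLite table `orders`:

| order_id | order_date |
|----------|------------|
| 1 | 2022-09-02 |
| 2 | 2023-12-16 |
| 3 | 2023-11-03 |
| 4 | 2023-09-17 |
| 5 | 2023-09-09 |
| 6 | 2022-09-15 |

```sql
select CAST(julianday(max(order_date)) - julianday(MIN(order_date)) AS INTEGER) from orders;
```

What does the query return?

MIN = 2022-09-02, MAX = 2023-12-16.
28 days remain in September 2022 after the 2nd (30 − 2).
Full months from October 2022 through November 2023 contribute their day counts.
Then 16 days into December 2023.
Total: 28 + 31 + 30 + 31 + 31 + 28 + 31 + 30 + 31 + 30 + 31 + 31 + 30 + 31 + 30 + 16 = 470.

470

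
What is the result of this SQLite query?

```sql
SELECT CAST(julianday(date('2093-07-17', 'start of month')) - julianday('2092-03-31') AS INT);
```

`start of month` rewinds 2093-07-17 to 2093-07-01.
0 days remain in March 2092 after the 31st (31 − 31).
Full months from April 2092 through June 2093 contribute their day counts.
Then 1 day into July 2093.
Total: 0 + 30 + 31 + 30 + 31 + 31 + 30 + 31 + 30 + 31 + 31 + 28 + 31 + 30 + 31 + 30 + 1 = 457.

457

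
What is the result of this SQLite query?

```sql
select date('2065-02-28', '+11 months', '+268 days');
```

2066-10-23

Adding +11 months to 2065-02-28 gives 2066-01-28.
Applying '+268 days' to 2066-01-28: counting 268 days forward gives 2066-10-23.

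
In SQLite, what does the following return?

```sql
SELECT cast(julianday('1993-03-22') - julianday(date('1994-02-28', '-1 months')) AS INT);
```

-312

Adding -1 month to 1994-02-28 gives 1994-01-28.
9 days remain in March 1993 after the 22nd (31 − 22).
Full months from April 1993 through December 1993 contribute their day counts.
Then 28 days into January 1994.
Total: 9 + 30 + 31 + 30 + 31 + 31 + 30 + 31 + 30 + 31 + 28 = 312.
The subtraction is earlier − later, so the result is −312 → -312.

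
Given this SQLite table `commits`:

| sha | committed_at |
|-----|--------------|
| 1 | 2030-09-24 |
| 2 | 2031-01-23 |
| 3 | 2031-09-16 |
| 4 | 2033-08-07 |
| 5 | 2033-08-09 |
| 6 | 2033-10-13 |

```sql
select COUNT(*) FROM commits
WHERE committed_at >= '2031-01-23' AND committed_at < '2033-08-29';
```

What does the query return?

Rows in [2031-01-23, 2033-08-29): 2031-01-23, 2031-09-16, 2033-08-07, 2033-08-09 → 4 rows.

4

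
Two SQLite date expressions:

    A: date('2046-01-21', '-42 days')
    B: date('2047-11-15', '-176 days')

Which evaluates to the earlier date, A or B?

A = 2045-12-10.
B = 2047-05-23.
A is earlier.

A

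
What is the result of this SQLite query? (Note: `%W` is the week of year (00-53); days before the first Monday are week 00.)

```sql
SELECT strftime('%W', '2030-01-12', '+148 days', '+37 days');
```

First apply '+148 days', '+37 days': 2030-01-12 → 2030-07-16.
2030-07-16 is a Tuesday. SQLite's %W counts Mondays since the year started; the result is 28.

28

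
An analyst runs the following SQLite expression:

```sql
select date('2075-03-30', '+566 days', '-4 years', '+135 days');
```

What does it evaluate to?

2073-02-28

Applying '+566 days' to 2075-03-30: counting 566 days forward gives 2076-10-16.
Adding -4 years to 2076-10-16 gives 2072-10-16.
Applying '+135 days' to 2072-10-16: counting 135 days forward gives 2073-02-28.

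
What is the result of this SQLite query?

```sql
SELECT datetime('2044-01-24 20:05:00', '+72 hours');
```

2044-01-27 20:05:00

+72 hours from 2044-01-24 20:05:00 is 2044-01-27 20:05:00 (crosses midnight).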